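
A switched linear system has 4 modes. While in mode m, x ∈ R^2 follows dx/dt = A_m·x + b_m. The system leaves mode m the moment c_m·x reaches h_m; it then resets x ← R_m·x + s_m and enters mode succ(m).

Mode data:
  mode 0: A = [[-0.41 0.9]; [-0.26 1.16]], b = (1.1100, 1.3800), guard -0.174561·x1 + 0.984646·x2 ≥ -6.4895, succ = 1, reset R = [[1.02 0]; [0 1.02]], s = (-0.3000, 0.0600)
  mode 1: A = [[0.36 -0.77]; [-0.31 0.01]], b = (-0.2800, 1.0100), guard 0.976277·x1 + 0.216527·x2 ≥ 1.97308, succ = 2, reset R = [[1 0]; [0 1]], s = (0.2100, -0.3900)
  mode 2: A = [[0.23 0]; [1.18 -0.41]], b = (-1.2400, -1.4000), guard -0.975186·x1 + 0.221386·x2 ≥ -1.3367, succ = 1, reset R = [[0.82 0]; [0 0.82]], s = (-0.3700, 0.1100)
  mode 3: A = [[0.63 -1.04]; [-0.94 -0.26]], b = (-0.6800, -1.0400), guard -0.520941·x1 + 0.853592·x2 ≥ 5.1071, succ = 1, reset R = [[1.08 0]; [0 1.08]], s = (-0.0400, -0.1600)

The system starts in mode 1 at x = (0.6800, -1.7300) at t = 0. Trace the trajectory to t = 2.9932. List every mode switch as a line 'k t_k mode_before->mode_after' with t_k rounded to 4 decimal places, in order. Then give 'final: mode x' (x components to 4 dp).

1 1.2276 1->2
2 2.5975 2->1
final: 1 0.6617 0.4696

Mode 1: guard c·x = 1.9731 hit at Δt = 1.2276 (t = 1.2276), x⁻ = (2.2569, -1.0635) → reset → x⁺ = (2.4669, -1.4535), jump to mode 2
Mode 2: guard c·x = -1.3367 hit at Δt = 1.3699 (t = 2.5975), x⁻ = (1.3838, 0.0577) → reset → x⁺ = (0.7647, 0.1573), jump to mode 1
Mode 1: flow for 0.3957 to horizon, guard not reached → x = (0.6617, 0.4696)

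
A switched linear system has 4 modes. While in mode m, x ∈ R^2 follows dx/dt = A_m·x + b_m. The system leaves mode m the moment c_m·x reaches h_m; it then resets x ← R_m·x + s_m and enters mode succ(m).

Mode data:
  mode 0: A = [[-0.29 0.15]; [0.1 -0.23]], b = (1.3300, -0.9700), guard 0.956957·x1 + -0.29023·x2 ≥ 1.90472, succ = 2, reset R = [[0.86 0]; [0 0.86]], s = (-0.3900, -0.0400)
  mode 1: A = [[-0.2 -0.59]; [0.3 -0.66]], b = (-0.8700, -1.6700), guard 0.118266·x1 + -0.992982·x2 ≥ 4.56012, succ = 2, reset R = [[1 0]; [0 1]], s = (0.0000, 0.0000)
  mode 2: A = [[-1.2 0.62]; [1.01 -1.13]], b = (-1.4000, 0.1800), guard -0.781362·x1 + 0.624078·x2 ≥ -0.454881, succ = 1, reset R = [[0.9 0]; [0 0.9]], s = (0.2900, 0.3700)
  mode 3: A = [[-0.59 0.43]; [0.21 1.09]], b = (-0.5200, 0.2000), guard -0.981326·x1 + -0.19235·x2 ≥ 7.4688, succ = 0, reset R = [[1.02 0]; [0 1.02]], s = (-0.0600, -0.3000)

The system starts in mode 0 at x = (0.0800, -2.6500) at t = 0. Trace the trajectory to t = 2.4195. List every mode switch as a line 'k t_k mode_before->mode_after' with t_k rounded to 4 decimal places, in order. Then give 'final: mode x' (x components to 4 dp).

1 1.3828 0->2
2 1.8603 2->1
final: 1 -0.3149 -1.5213

Mode 0: guard c·x = 1.9047 hit at Δt = 1.3828 (t = 1.3828), x⁻ = (1.0804, -3.0005) → reset → x⁺ = (0.5391, -2.6204), jump to mode 2
Mode 2: guard c·x = -0.4549 hit at Δt = 0.4775 (t = 1.8603), x⁻ = (-0.6398, -1.5299) → reset → x⁺ = (-0.2858, -1.0069), jump to mode 1
Mode 1: flow for 0.5592 to horizon, guard not reached → x = (-0.3149, -1.5213)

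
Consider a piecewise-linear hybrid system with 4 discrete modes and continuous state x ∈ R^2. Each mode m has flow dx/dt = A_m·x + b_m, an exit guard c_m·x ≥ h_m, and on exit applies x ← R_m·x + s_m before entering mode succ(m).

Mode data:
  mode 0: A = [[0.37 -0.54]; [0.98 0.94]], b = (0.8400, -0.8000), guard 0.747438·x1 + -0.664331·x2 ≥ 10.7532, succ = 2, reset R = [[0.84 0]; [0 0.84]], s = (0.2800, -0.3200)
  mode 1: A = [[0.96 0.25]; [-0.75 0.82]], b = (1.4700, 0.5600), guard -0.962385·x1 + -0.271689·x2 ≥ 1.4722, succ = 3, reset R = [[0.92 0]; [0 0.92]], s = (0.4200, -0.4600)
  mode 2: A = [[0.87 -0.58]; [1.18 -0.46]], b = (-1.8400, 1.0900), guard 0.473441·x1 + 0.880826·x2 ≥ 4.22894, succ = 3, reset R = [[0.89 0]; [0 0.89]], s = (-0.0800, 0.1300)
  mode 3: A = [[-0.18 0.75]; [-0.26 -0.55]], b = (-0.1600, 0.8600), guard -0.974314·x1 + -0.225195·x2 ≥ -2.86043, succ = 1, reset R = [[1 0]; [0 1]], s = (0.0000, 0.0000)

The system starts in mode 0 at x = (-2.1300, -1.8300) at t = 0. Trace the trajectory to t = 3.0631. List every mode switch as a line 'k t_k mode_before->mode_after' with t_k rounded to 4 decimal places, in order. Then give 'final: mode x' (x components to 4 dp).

Mode 0: guard c·x = 10.7532 hit at Δt = 1.4639 (t = 1.4639), x⁻ = (4.1063, -11.5666) → reset → x⁺ = (3.7293, -10.0359), jump to mode 2
Mode 2: guard c·x = 4.2289 hit at Δt = 0.8341 (t = 2.2980), x⁻ = (9.7043, -0.4149) → reset → x⁺ = (8.5568, -0.2393), jump to mode 3
Mode 3: flow for 0.7651 to horizon, guard not reached → x = (7.0127, -0.8773)

1 1.4639 0->2
2 2.2980 2->3
final: 3 7.0127 -0.8773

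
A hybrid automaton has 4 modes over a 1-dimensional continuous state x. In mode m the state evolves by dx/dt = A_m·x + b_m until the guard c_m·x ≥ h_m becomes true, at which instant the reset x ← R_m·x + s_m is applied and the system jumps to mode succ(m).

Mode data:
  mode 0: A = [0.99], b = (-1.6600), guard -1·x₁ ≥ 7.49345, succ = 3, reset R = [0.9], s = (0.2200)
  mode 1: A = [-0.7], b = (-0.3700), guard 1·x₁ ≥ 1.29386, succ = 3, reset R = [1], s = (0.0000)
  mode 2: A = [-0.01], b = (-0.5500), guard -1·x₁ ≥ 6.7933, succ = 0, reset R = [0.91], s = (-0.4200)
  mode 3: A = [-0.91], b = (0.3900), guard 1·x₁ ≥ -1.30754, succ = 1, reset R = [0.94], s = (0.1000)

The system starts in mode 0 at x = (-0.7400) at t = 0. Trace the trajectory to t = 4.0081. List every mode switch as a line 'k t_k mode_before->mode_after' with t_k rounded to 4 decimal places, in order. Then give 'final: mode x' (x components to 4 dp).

1 1.3470 0->3
2 2.8717 3->1
final: 1 -0.7996

Mode 0: guard c·x = 7.4935 hit at Δt = 1.3470 (t = 1.3470), x⁻ = (-7.4934) → reset → x⁺ = (-6.5241), jump to mode 3
Mode 3: guard c·x = -1.3075 hit at Δt = 1.5247 (t = 2.8717), x⁻ = (-1.3075) → reset → x⁺ = (-1.1291), jump to mode 1
Mode 1: flow for 1.1364 to horizon, guard not reached → x = (-0.7996)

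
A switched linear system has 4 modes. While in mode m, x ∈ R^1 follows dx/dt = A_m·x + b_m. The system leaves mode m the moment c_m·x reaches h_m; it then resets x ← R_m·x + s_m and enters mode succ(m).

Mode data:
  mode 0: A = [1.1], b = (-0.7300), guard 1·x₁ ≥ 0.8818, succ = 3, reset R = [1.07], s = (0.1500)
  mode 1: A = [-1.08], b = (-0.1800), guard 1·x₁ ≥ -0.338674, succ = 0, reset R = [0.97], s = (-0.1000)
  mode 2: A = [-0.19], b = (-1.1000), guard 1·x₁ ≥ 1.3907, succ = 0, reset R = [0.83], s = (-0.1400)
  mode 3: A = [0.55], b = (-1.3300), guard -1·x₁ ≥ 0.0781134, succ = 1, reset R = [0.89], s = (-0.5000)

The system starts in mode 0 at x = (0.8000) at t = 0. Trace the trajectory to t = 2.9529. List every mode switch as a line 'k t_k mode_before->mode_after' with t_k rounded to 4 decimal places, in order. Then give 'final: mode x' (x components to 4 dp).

1 0.4272 0->3
2 1.5793 3->1
3 2.3673 1->0
final: 0 -1.4162

Mode 0: guard c·x = 0.8818 hit at Δt = 0.4272 (t = 0.4272), x⁻ = (0.8818) → reset → x⁺ = (1.0935), jump to mode 3
Mode 3: guard c·x = 0.0781 hit at Δt = 1.1521 (t = 1.5793), x⁻ = (-0.0781) → reset → x⁺ = (-0.5695), jump to mode 1
Mode 1: guard c·x = -0.3387 hit at Δt = 0.7880 (t = 2.3673), x⁻ = (-0.3387) → reset → x⁺ = (-0.4285), jump to mode 0
Mode 0: flow for 0.5856 to horizon, guard not reached → x = (-1.4162)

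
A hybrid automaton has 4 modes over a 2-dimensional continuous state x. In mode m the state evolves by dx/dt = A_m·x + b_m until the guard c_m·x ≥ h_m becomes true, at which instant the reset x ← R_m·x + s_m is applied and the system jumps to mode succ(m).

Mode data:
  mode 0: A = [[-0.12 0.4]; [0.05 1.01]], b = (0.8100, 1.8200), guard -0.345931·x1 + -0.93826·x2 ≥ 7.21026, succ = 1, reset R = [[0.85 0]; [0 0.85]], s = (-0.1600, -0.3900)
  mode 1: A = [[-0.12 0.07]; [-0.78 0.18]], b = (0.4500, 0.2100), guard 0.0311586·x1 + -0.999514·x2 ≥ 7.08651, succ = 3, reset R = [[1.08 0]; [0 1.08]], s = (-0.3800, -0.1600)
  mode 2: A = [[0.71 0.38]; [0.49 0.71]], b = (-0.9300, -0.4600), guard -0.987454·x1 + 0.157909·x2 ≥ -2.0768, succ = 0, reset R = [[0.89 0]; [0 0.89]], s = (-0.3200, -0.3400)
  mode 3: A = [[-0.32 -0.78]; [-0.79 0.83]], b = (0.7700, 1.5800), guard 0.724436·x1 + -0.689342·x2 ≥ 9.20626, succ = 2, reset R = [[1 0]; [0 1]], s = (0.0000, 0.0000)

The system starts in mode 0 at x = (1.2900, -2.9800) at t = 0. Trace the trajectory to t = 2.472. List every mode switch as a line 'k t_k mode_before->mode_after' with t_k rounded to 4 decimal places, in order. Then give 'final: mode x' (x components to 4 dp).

Mode 0: guard c·x = 7.2103 hit at Δt = 1.5886 (t = 1.5886), x⁻ = (-0.4930, -7.5030) → reset → x⁺ = (-0.5790, -6.7675), jump to mode 1
Mode 1: guard c·x = 7.0865 hit at Δt = 0.5715 (t = 2.1601), x⁻ = (-0.5603, -7.1074) → reset → x⁺ = (-0.9851, -7.8360), jump to mode 3
Mode 3: flow for 0.3119 to horizon, guard not reached → x = (1.3413, -9.6201)

1 1.5886 0->1
2 2.1601 1->3
final: 3 1.3413 -9.6201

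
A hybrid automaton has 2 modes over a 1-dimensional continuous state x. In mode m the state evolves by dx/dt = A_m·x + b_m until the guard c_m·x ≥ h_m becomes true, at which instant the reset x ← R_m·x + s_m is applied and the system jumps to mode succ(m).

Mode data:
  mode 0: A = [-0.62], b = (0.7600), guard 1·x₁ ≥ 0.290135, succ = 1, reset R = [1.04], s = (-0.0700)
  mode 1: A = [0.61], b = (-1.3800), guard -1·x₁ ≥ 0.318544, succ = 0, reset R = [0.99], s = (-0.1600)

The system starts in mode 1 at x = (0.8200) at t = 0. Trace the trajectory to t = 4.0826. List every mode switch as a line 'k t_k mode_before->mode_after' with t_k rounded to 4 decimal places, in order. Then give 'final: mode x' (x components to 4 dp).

Mode 1: guard c·x = 0.3185 hit at Δt = 0.9539 (t = 0.9539), x⁻ = (-0.3185) → reset → x⁺ = (-0.4754), jump to mode 0
Mode 0: guard c·x = 0.2901 hit at Δt = 0.9642 (t = 1.9181), x⁻ = (0.2901) → reset → x⁺ = (0.2317), jump to mode 1
Mode 1: guard c·x = 0.3185 hit at Δt = 0.3931 (t = 2.3112), x⁻ = (-0.3185) → reset → x⁺ = (-0.4754), jump to mode 0
Mode 0: guard c·x = 0.2901 hit at Δt = 0.9642 (t = 3.2754), x⁻ = (0.2901) → reset → x⁺ = (0.2317), jump to mode 1
Mode 1: guard c·x = 0.3185 hit at Δt = 0.3931 (t = 3.6685), x⁻ = (-0.3185) → reset → x⁺ = (-0.4754), jump to mode 0
Mode 0: flow for 0.4141 to horizon, guard not reached → x = (-0.0902)

1 0.9539 1->0
2 1.9181 0->1
3 2.3112 1->0
4 3.2754 0->1
5 3.6685 1->0
final: 0 -0.0902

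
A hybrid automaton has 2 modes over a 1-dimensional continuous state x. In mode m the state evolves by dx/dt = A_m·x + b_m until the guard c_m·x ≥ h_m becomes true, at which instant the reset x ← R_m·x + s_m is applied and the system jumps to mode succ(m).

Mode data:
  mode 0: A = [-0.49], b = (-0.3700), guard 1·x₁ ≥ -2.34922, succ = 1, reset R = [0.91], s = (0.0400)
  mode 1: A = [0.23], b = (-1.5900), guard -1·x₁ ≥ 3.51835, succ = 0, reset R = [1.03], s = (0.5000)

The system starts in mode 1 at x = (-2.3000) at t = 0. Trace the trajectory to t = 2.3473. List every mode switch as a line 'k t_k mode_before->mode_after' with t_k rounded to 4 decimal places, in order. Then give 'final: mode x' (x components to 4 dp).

1 0.5400 1->0
2 1.3483 0->1
3 1.9848 1->0
final: 0 -2.7384

Mode 1: guard c·x = 3.5183 hit at Δt = 0.5400 (t = 0.5400), x⁻ = (-3.5183) → reset → x⁺ = (-3.1239), jump to mode 0
Mode 0: guard c·x = -2.3492 hit at Δt = 0.8083 (t = 1.3483), x⁻ = (-2.3492) → reset → x⁺ = (-2.0978), jump to mode 1
Mode 1: guard c·x = 3.5183 hit at Δt = 0.6365 (t = 1.9848), x⁻ = (-3.5183) → reset → x⁺ = (-3.1239), jump to mode 0
Mode 0: flow for 0.3625 to horizon, guard not reached → x = (-2.7384)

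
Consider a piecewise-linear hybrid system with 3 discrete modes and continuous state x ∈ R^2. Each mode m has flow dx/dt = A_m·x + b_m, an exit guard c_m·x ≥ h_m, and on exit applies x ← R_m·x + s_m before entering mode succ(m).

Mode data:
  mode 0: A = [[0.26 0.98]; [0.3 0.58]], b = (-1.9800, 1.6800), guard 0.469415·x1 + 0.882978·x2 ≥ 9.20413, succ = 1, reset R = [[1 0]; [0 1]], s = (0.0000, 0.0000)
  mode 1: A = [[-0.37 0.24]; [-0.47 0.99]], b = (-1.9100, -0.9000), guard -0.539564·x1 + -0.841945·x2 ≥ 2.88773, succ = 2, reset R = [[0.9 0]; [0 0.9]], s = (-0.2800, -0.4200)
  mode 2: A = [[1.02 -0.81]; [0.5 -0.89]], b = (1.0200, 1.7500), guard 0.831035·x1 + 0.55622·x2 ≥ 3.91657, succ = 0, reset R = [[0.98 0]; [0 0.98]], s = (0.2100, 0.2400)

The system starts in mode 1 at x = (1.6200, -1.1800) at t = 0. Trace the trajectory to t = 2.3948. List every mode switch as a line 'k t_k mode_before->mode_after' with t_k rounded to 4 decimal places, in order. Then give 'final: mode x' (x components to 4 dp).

1 0.6359 1->2
2 1.8434 2->0
final: 0 5.0025 3.5291

Mode 1: guard c·x = 2.8877 hit at Δt = 0.6359 (t = 0.6359), x⁻ = (-0.1068, -3.3614) → reset → x⁺ = (-0.3761, -3.4452), jump to mode 2
Mode 2: guard c·x = 3.9166 hit at Δt = 1.2075 (t = 1.8434), x⁻ = (4.1008, 0.9144) → reset → x⁺ = (4.2288, 1.1361), jump to mode 0
Mode 0: flow for 0.5514 to horizon, guard not reached → x = (5.0025, 3.5291)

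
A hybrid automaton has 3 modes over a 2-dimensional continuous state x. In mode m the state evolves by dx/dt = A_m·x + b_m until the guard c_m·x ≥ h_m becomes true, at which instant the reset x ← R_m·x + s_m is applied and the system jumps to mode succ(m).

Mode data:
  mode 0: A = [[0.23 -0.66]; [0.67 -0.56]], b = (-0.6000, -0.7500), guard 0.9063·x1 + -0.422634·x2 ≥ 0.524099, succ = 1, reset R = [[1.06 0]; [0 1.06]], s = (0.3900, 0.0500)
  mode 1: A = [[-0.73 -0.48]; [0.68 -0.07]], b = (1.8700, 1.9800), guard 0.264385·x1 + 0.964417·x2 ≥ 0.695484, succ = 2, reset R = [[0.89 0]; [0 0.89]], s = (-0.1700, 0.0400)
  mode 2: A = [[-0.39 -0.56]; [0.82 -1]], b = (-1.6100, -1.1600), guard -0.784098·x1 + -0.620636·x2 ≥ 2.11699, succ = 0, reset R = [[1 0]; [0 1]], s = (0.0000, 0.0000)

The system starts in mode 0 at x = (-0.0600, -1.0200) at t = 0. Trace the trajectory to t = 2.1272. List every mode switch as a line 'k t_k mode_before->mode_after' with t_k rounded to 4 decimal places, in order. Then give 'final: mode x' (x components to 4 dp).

Mode 0: guard c·x = 0.5241 hit at Δt = 0.8668 (t = 0.8668), x⁻ = (0.0427, -1.1484) → reset → x⁺ = (0.4353, -1.1673), jump to mode 1
Mode 1: guard c·x = 0.6955 hit at Δt = 0.5868 (t = 1.4536), x⁻ = (1.2592, 0.3759) → reset → x⁺ = (0.9507, 0.3746), jump to mode 2
Mode 2: flow for 0.6736 to horizon, guard not reached → x = (-0.2394, -0.2799)

1 0.8668 0->1
2 1.4536 1->2
final: 2 -0.2394 -0.2799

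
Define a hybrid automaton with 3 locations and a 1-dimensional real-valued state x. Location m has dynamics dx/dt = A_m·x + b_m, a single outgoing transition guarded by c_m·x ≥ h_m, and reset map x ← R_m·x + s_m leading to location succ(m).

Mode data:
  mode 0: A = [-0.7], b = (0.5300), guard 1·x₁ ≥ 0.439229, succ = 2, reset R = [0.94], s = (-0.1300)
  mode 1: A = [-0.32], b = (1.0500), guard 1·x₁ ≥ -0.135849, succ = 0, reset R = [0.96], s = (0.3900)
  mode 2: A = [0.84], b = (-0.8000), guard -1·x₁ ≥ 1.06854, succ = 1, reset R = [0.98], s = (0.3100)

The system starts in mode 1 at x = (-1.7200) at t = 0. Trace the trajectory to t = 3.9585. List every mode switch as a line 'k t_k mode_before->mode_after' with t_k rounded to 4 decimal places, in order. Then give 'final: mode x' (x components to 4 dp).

Mode 1: guard c·x = -0.1358 hit at Δt = 1.1903 (t = 1.1903), x⁻ = (-0.1358) → reset → x⁺ = (0.2596), jump to mode 0
Mode 0: guard c·x = 0.4392 hit at Δt = 0.6399 (t = 1.8302), x⁻ = (0.4392) → reset → x⁺ = (0.2829), jump to mode 2
Mode 2: guard c·x = 1.0685 hit at Δt = 1.3152 (t = 3.1454), x⁻ = (-1.0685) → reset → x⁺ = (-0.7372), jump to mode 1
Mode 1: guard c·x = -0.1358 hit at Δt = 0.5066 (t = 3.6520), x⁻ = (-0.1358) → reset → x⁺ = (0.2596), jump to mode 0
Mode 0: flow for 0.3065 to horizon, guard not reached → x = (0.3557)

1 1.1903 1->0
2 1.8302 0->2
3 3.1454 2->1
4 3.6520 1->0
final: 0 0.3557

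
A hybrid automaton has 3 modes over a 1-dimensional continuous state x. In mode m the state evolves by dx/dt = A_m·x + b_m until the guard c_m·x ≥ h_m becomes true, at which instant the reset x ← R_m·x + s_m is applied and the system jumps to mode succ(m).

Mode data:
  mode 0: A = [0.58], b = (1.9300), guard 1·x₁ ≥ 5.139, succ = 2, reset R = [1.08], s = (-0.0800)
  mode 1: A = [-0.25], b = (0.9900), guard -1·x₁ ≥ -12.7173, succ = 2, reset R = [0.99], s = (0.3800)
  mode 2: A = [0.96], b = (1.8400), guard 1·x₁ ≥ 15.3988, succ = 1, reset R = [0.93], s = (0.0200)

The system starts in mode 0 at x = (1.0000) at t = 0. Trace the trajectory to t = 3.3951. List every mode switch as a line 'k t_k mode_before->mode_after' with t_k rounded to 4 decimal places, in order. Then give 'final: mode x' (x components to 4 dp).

1 1.1571 0->2
2 2.0445 2->1
3 2.7248 1->2
4 2.8822 2->1
final: 1 13.0917

Mode 0: guard c·x = 5.1390 hit at Δt = 1.1571 (t = 1.1571), x⁻ = (5.1390) → reset → x⁺ = (5.4701), jump to mode 2
Mode 2: guard c·x = 15.3988 hit at Δt = 0.8874 (t = 2.0445), x⁻ = (15.3988) → reset → x⁺ = (14.3409), jump to mode 1
Mode 1: guard c·x = -12.7173 hit at Δt = 0.6803 (t = 2.7248), x⁻ = (12.7173) → reset → x⁺ = (12.9701), jump to mode 2
Mode 2: guard c·x = 15.3988 hit at Δt = 0.1574 (t = 2.8822), x⁻ = (15.3988) → reset → x⁺ = (14.3409), jump to mode 1
Mode 1: flow for 0.5129 to horizon, guard not reached → x = (13.0917)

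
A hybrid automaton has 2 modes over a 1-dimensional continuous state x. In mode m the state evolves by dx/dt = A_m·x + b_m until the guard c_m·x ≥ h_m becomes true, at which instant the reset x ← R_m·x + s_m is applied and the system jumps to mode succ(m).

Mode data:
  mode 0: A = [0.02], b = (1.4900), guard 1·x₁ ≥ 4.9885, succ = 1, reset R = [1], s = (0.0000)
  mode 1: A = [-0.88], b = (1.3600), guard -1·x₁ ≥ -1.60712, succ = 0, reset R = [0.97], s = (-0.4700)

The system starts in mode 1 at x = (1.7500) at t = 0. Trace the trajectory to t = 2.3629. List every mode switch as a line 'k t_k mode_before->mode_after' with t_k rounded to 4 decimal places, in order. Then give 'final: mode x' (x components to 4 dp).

1 1.3626 1->0
final: 0 2.6164

Mode 1: guard c·x = -1.6071 hit at Δt = 1.3626 (t = 1.3626), x⁻ = (1.6071) → reset → x⁺ = (1.0889), jump to mode 0
Mode 0: flow for 1.0003 to horizon, guard not reached → x = (2.6164)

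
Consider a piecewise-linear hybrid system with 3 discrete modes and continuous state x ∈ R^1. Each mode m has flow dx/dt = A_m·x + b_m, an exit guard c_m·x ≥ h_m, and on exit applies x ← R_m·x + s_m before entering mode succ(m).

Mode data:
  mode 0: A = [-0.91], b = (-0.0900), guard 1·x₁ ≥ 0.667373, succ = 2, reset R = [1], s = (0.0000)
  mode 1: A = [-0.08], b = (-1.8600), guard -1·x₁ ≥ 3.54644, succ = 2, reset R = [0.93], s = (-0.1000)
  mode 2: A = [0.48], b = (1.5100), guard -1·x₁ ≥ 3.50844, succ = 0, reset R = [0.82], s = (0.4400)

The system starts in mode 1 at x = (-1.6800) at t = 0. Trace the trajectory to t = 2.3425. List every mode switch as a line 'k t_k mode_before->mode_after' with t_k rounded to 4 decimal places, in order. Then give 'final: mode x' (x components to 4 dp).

1 1.1313 1->2
2 1.8865 2->0
final: 0 -1.6428

Mode 1: guard c·x = 3.5464 hit at Δt = 1.1313 (t = 1.1313), x⁻ = (-3.5464) → reset → x⁺ = (-3.3982), jump to mode 2
Mode 2: guard c·x = 3.5084 hit at Δt = 0.7552 (t = 1.8865), x⁻ = (-3.5084) → reset → x⁺ = (-2.4369), jump to mode 0
Mode 0: flow for 0.4560 to horizon, guard not reached → x = (-1.6428)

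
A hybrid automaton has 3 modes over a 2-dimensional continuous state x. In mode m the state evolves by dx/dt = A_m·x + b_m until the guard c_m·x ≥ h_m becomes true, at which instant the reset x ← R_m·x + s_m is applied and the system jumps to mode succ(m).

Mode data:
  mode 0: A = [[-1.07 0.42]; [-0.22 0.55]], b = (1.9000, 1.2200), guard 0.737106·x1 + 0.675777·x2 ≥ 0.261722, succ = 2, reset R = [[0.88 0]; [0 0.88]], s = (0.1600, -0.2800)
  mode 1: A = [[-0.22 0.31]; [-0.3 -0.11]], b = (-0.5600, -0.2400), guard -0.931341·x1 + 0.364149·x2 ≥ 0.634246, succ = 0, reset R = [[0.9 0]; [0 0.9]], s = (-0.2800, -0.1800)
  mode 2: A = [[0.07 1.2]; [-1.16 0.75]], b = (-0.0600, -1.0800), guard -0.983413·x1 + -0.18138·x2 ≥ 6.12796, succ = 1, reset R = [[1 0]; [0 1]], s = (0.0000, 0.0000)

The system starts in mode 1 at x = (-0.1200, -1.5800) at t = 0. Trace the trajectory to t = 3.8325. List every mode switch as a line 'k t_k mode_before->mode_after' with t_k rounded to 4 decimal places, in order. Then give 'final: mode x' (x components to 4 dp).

Mode 1: guard c·x = 0.6342 hit at Δt = 1.2650 (t = 1.2650), x⁻ = (-1.2297, -1.4033) → reset → x⁺ = (-1.3867, -1.4430), jump to mode 0
Mode 0: guard c·x = 0.2617 hit at Δt = 1.3697 (t = 2.6347), x⁻ = (0.7883, -0.4725) → reset → x⁺ = (0.8537, -0.6958), jump to mode 2
Mode 2: flow for 1.1978 to horizon, guard not reached → x = (-2.4349, -3.3801)

1 1.2650 1->0
2 2.6347 0->2
final: 2 -2.4349 -3.3801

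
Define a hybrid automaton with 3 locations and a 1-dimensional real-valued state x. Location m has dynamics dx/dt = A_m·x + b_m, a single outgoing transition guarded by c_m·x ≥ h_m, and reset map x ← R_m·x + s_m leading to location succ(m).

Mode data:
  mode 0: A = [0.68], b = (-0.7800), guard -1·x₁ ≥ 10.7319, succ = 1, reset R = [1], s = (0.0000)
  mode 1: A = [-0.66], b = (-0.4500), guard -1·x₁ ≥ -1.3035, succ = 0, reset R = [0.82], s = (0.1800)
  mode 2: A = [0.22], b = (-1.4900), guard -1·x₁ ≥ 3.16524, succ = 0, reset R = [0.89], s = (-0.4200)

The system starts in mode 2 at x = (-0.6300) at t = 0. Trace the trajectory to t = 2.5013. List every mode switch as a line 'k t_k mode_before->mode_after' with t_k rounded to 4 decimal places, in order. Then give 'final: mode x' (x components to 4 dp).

1 1.3387 2->0
final: 0 -8.5184

Mode 2: guard c·x = 3.1652 hit at Δt = 1.3387 (t = 1.3387), x⁻ = (-3.1652) → reset → x⁺ = (-3.2371), jump to mode 0
Mode 0: flow for 1.1626 to horizon, guard not reached → x = (-8.5184)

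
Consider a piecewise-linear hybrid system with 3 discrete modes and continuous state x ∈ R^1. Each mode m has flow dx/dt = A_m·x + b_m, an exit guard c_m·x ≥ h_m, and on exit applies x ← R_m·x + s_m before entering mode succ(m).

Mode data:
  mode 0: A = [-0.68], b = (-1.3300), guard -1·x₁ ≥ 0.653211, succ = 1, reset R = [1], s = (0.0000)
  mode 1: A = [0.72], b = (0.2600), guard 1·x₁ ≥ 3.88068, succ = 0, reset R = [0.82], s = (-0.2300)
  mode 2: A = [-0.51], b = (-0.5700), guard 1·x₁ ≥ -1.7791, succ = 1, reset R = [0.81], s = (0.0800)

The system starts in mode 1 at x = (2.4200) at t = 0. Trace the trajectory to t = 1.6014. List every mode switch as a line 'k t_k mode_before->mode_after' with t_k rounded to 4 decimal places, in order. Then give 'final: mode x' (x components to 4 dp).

Mode 1: guard c·x = 3.8807 hit at Δt = 0.5863 (t = 0.5863), x⁻ = (3.8807) → reset → x⁺ = (2.9522), jump to mode 0
Mode 0: flow for 1.0151 to horizon, guard not reached → x = (0.5052)

1 0.5863 1->0
final: 0 0.5052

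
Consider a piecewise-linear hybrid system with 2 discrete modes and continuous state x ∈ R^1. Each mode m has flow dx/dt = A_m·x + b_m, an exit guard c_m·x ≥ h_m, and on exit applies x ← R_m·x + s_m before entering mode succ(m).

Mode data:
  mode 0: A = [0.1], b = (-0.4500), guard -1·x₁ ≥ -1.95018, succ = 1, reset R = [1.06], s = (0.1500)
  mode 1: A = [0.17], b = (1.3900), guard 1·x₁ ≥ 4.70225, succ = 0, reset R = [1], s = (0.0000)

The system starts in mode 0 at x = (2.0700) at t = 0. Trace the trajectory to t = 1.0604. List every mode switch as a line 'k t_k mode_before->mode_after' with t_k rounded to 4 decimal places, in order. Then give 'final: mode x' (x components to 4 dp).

1 0.4813 0->1
final: 1 3.2924

Mode 0: guard c·x = -1.9502 hit at Δt = 0.4813 (t = 0.4813), x⁻ = (1.9502) → reset → x⁺ = (2.2172), jump to mode 1
Mode 1: flow for 0.5791 to horizon, guard not reached → x = (3.2924)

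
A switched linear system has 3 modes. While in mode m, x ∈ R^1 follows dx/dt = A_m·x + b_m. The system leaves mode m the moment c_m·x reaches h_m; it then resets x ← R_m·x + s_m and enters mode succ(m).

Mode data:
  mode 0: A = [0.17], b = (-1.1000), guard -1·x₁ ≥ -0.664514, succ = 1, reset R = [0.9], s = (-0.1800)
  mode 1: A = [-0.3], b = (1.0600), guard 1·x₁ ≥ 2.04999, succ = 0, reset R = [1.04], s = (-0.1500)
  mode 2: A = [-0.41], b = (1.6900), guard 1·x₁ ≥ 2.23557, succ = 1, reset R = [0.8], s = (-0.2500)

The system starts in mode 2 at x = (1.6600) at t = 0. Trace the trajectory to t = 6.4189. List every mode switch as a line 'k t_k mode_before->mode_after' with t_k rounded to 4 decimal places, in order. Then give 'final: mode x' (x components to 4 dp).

Mode 2: guard c·x = 2.2356 hit at Δt = 0.6495 (t = 0.6495), x⁻ = (2.2356) → reset → x⁺ = (1.5385), jump to mode 1
Mode 1: guard c·x = 2.0500 hit at Δt = 0.9876 (t = 1.6371), x⁻ = (2.0500) → reset → x⁺ = (1.9820), jump to mode 0
Mode 0: guard c·x = -0.6645 hit at Δt = 1.5139 (t = 3.1510), x⁻ = (0.6645) → reset → x⁺ = (0.4181), jump to mode 1
Mode 1: guard c·x = 2.0500 hit at Δt = 2.4734 (t = 5.6244), x⁻ = (2.0500) → reset → x⁺ = (1.9820), jump to mode 0
Mode 0: flow for 0.7945 to horizon, guard not reached → x = (1.3329)

1 0.6495 2->1
2 1.6371 1->0
3 3.1510 0->1
4 5.6244 1->0
final: 0 1.3329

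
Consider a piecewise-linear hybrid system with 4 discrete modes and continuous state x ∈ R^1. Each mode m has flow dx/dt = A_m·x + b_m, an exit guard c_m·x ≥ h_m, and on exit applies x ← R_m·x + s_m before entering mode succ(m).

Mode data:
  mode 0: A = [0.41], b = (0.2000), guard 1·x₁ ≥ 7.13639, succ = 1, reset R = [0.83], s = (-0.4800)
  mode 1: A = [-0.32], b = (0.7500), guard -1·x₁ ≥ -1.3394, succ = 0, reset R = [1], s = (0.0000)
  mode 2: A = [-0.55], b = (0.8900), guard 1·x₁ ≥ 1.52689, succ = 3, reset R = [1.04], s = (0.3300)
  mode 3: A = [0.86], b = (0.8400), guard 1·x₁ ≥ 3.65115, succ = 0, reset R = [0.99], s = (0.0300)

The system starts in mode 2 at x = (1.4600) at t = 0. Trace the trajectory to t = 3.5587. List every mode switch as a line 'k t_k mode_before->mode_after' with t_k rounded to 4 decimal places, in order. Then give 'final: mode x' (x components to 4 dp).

1 0.9994 2->3
2 1.5450 3->0
3 3.0388 0->1
final: 1 4.9682

Mode 2: guard c·x = 1.5269 hit at Δt = 0.9994 (t = 0.9994), x⁻ = (1.5269) → reset → x⁺ = (1.9180), jump to mode 3
Mode 3: guard c·x = 3.6511 hit at Δt = 0.5456 (t = 1.5450), x⁻ = (3.6511) → reset → x⁺ = (3.6446), jump to mode 0
Mode 0: guard c·x = 7.1364 hit at Δt = 1.4938 (t = 3.0388), x⁻ = (7.1364) → reset → x⁺ = (5.4432), jump to mode 1
Mode 1: flow for 0.5199 to horizon, guard not reached → x = (4.9682)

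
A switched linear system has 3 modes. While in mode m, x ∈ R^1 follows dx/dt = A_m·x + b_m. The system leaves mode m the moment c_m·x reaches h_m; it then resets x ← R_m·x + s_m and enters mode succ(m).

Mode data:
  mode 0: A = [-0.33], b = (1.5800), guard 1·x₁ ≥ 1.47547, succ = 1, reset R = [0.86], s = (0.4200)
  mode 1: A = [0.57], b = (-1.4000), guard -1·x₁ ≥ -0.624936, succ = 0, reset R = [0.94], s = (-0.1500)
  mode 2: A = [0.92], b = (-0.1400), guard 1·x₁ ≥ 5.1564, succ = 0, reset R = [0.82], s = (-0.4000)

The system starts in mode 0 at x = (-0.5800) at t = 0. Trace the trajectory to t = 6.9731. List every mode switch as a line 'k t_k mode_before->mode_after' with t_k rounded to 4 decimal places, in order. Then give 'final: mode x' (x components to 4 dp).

1 1.4629 0->1
2 2.9891 1->0
3 3.8152 0->1
4 5.3414 1->0
5 6.1674 0->1
final: 1 1.2417

Mode 0: guard c·x = 1.4755 hit at Δt = 1.4629 (t = 1.4629), x⁻ = (1.4755) → reset → x⁺ = (1.6889), jump to mode 1
Mode 1: guard c·x = -0.6249 hit at Δt = 1.5262 (t = 2.9891), x⁻ = (0.6249) → reset → x⁺ = (0.4374), jump to mode 0
Mode 0: guard c·x = 1.4755 hit at Δt = 0.8261 (t = 3.8152), x⁻ = (1.4755) → reset → x⁺ = (1.6889), jump to mode 1
Mode 1: guard c·x = -0.6249 hit at Δt = 1.5262 (t = 5.3414), x⁻ = (0.6249) → reset → x⁺ = (0.4374), jump to mode 0
Mode 0: guard c·x = 1.4755 hit at Δt = 0.8261 (t = 6.1674), x⁻ = (1.4755) → reset → x⁺ = (1.6889), jump to mode 1
Mode 1: flow for 0.8057 to horizon, guard not reached → x = (1.2417)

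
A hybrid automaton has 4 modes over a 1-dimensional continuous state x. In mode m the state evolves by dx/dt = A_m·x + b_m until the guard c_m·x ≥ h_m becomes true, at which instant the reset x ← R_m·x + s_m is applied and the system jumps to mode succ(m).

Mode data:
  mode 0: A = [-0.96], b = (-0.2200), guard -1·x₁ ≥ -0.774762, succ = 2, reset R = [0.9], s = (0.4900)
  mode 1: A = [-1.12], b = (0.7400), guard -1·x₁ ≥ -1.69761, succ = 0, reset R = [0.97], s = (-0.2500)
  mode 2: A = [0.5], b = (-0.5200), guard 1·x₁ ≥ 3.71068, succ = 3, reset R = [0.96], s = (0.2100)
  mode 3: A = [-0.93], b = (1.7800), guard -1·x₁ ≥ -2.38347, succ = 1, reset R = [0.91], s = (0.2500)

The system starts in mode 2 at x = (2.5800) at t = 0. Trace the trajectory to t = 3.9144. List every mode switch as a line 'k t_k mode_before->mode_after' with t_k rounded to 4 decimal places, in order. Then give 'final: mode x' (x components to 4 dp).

Mode 2: guard c·x = 3.7107 hit at Δt = 1.1011 (t = 1.1011), x⁻ = (3.7107) → reset → x⁺ = (3.7723), jump to mode 3
Mode 3: guard c·x = -2.3835 hit at Δt = 1.4793 (t = 2.5804), x⁻ = (2.3835) → reset → x⁺ = (2.4190), jump to mode 1
Mode 1: guard c·x = -1.6976 hit at Δt = 0.4715 (t = 3.0519), x⁻ = (1.6976) → reset → x⁺ = (1.3967), jump to mode 0
Mode 0: guard c·x = -0.7748 hit at Δt = 0.5022 (t = 3.5541), x⁻ = (0.7748) → reset → x⁺ = (1.1873), jump to mode 2
Mode 2: flow for 0.3603 to horizon, guard not reached → x = (1.2164)

1 1.1011 2->3
2 2.5804 3->1
3 3.0519 1->0
4 3.5541 0->2
final: 2 1.2164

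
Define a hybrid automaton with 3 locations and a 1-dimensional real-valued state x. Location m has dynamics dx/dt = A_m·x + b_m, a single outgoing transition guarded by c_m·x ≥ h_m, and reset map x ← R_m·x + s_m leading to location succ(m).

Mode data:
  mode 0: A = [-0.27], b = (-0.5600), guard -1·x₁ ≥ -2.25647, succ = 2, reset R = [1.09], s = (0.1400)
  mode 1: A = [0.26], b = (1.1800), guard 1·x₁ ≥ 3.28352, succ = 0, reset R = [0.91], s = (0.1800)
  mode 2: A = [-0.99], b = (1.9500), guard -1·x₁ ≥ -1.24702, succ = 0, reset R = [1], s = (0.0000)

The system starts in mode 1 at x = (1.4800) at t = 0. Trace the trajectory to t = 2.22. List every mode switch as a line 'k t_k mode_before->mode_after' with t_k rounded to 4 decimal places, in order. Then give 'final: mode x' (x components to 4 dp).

1 1.0081 1->0
2 1.7156 0->2
final: 2 2.3520

Mode 1: guard c·x = 3.2835 hit at Δt = 1.0081 (t = 1.0081), x⁻ = (3.2835) → reset → x⁺ = (3.1680), jump to mode 0
Mode 0: guard c·x = -2.2565 hit at Δt = 0.7075 (t = 1.7156), x⁻ = (2.2565) → reset → x⁺ = (2.5996), jump to mode 2
Mode 2: flow for 0.5044 to horizon, guard not reached → x = (2.3520)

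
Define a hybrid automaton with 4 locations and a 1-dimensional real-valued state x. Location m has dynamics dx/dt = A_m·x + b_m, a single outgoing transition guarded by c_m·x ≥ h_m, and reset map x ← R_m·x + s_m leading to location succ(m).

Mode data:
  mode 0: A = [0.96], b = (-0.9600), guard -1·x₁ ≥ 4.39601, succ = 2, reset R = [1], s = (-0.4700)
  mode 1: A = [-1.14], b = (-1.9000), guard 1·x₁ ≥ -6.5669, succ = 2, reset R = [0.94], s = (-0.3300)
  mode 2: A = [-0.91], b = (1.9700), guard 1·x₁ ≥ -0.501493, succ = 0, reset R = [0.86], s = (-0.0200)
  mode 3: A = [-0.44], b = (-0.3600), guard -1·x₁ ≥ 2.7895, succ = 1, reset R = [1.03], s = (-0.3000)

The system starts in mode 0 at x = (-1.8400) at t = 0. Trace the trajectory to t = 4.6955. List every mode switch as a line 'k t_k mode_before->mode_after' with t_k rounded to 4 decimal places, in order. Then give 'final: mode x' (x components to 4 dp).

1 0.6686 0->2
2 1.7341 2->0
3 3.1020 0->2
4 4.1675 2->0
final: 0 -1.4092

Mode 0: guard c·x = 4.3960 hit at Δt = 0.6686 (t = 0.6686), x⁻ = (-4.3960) → reset → x⁺ = (-4.8660), jump to mode 2
Mode 2: guard c·x = -0.5015 hit at Δt = 1.0655 (t = 1.7341), x⁻ = (-0.5015) → reset → x⁺ = (-0.4513), jump to mode 0
Mode 0: guard c·x = 4.3960 hit at Δt = 1.3679 (t = 3.1020), x⁻ = (-4.3960) → reset → x⁺ = (-4.8660), jump to mode 2
Mode 2: guard c·x = -0.5015 hit at Δt = 1.0655 (t = 4.1675), x⁻ = (-0.5015) → reset → x⁺ = (-0.4513), jump to mode 0
Mode 0: flow for 0.5280 to horizon, guard not reached → x = (-1.4092)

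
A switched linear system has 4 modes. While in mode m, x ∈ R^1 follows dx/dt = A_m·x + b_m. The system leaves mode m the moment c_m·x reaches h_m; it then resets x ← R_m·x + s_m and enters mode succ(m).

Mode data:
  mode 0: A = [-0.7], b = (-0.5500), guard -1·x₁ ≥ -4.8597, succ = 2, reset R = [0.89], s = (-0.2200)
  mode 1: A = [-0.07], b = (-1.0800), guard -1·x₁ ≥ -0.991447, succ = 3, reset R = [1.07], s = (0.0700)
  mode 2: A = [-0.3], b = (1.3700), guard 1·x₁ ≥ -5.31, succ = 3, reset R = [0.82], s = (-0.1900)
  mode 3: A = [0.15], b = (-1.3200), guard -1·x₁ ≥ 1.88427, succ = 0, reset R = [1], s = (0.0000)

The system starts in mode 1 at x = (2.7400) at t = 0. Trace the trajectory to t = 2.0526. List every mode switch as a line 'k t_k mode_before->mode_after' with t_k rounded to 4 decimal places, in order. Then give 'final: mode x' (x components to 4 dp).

Mode 1: guard c·x = -0.9914 hit at Δt = 1.4456 (t = 1.4456), x⁻ = (0.9914) → reset → x⁺ = (1.1308), jump to mode 3
Mode 3: flow for 0.6070 to horizon, guard not reached → x = (0.3998)

1 1.4456 1->3
final: 3 0.3998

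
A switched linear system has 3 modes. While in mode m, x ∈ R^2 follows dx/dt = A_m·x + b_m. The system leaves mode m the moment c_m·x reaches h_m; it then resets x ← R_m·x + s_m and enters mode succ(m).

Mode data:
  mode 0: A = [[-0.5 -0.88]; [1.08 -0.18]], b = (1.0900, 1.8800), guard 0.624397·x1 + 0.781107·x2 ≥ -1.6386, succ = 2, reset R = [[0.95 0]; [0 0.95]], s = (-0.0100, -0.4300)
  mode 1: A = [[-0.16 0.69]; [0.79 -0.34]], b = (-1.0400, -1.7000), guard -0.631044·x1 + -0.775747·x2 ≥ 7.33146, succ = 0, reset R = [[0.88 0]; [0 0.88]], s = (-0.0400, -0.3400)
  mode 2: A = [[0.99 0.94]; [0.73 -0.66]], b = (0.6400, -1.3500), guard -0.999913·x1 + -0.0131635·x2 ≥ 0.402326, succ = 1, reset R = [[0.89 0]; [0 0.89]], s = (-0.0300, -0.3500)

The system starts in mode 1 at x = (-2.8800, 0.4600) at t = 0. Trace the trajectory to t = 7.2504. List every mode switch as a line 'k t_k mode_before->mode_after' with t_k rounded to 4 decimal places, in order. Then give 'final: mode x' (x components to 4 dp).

1 1.3592 1->0
2 2.4605 0->2
3 3.7085 2->1
4 5.0509 1->0
5 6.0643 0->2
final: 2 0.2891 -2.2890

Mode 1: guard c·x = 7.3315 hit at Δt = 1.3592 (t = 1.3592), x⁻ = (-5.5334, -4.9496) → reset → x⁺ = (-4.9094, -4.6957), jump to mode 0
Mode 0: guard c·x = -1.6386 hit at Δt = 1.1013 (t = 2.4605), x⁻ = (1.4601, -3.2649) → reset → x⁺ = (1.3771, -3.5317), jump to mode 2
Mode 2: guard c·x = 0.4023 hit at Δt = 1.2480 (t = 3.7085), x⁻ = (-0.3706, -2.4155) → reset → x⁺ = (-0.3598, -2.4998), jump to mode 1
Mode 1: guard c·x = 7.3315 hit at Δt = 1.3423 (t = 5.0509), x⁻ = (-4.7431, -5.5925) → reset → x⁺ = (-4.2140, -5.2614), jump to mode 0
Mode 0: guard c·x = -1.6386 hit at Δt = 1.0134 (t = 6.0643), x⁻ = (1.6683, -3.4314) → reset → x⁺ = (1.5749, -3.6898), jump to mode 2
Mode 2: flow for 1.1861 to horizon, guard not reached → x = (0.2891, -2.2890)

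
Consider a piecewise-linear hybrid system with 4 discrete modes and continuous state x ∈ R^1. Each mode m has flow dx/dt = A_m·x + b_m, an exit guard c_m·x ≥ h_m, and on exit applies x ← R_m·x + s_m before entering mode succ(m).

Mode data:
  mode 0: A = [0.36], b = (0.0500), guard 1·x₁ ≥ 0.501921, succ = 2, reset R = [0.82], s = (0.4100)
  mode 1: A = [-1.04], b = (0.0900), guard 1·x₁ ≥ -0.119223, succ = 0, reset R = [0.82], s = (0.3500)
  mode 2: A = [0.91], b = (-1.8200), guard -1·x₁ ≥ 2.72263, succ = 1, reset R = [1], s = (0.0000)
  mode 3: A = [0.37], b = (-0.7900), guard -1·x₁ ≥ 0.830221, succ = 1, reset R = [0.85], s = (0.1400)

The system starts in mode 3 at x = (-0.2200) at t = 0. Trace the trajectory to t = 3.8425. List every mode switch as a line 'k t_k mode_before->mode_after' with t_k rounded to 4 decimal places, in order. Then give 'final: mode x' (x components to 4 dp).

1 0.6227 3->1
2 1.7320 1->0
3 3.1034 0->2
final: 2 -0.3089

Mode 3: guard c·x = 0.8302 hit at Δt = 0.6227 (t = 0.6227), x⁻ = (-0.8302) → reset → x⁺ = (-0.5657), jump to mode 1
Mode 1: guard c·x = -0.1192 hit at Δt = 1.1093 (t = 1.7320), x⁻ = (-0.1192) → reset → x⁺ = (0.2522), jump to mode 0
Mode 0: guard c·x = 0.5019 hit at Δt = 1.3714 (t = 3.1034), x⁻ = (0.5019) → reset → x⁺ = (0.8216), jump to mode 2
Mode 2: flow for 0.7391 to horizon, guard not reached → x = (-0.3089)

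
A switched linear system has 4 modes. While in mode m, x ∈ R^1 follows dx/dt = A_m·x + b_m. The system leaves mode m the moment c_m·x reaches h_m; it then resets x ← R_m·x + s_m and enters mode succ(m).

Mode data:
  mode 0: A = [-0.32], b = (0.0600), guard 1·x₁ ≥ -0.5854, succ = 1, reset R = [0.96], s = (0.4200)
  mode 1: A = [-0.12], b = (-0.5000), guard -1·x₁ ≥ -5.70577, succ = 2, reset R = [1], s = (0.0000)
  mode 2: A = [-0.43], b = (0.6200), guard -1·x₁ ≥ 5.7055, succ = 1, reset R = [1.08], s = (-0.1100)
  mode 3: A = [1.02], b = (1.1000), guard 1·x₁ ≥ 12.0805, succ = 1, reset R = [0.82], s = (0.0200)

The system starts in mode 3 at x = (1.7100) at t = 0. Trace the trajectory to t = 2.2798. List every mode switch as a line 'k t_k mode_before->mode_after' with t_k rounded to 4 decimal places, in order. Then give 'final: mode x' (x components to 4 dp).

Mode 3: guard c·x = 12.0805 hit at Δt = 1.5212 (t = 1.5212), x⁻ = (12.0805) → reset → x⁺ = (9.9260), jump to mode 1
Mode 1: flow for 0.7586 to horizon, guard not reached → x = (8.6998)

1 1.5212 3->1
final: 1 8.6998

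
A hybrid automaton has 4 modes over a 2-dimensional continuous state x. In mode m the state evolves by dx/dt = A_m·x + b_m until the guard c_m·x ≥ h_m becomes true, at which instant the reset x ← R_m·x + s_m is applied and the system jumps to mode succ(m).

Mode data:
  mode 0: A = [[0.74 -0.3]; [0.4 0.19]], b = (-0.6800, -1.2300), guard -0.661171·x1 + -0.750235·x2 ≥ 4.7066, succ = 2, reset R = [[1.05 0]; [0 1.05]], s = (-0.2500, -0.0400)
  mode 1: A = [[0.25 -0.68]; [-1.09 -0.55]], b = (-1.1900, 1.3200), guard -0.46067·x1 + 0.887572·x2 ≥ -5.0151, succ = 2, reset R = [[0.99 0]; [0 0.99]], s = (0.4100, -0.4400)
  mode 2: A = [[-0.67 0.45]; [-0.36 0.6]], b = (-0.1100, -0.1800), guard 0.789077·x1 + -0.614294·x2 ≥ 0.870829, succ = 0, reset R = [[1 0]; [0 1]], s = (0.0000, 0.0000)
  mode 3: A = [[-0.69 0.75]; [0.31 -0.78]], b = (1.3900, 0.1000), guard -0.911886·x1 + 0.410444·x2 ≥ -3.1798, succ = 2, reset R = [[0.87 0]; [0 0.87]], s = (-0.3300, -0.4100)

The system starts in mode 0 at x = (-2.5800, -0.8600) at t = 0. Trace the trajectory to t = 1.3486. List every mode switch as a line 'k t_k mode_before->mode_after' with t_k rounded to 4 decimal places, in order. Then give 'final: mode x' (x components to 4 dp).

1 0.6012 0->2
final: 2 -3.6425 -3.0996

Mode 0: guard c·x = 4.7066 hit at Δt = 0.6012 (t = 0.6012), x⁻ = (-4.1735, -2.5954) → reset → x⁺ = (-4.6322, -2.7652), jump to mode 2
Mode 2: flow for 0.7474 to horizon, guard not reached → x = (-3.6425, -3.0996)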